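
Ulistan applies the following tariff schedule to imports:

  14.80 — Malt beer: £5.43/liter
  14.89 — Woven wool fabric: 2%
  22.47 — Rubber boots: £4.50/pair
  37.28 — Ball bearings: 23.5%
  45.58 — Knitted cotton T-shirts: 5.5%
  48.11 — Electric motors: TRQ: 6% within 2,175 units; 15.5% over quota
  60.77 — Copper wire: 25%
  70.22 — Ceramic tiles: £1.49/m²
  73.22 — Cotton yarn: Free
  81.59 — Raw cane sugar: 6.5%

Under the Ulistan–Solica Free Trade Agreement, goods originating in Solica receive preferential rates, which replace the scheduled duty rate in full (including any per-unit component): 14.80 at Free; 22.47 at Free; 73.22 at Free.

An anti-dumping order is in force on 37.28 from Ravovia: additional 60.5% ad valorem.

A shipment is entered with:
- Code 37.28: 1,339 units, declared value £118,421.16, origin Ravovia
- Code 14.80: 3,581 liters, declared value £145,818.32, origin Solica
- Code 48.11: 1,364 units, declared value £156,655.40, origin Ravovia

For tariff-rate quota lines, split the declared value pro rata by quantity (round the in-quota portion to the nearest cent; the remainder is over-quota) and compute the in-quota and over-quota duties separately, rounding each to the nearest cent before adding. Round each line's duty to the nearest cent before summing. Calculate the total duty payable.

£108,873.09

Line 1 (37.28, Ravovia, 1,339 units, £118,421.16):
Base rate for 37.28 is 23.5%.
Additional duty on 37.28 from Ravovia: +60.5%. Applied ad valorem rate: 23.5% + 60.5% = 84%.
Duty = £118,421.16 × 84% = £99,473.77.
Line 2 (14.80, Solica, 3,581 liters, £145,818.32):
Base rate for 14.80 is £5.43/liter.
Origin Solica qualifies under the Ulistan–Solica agreement and 14.80 is covered: preferential rate Free applies instead.
Duty = £145,818.32 × 0% = £0.00.
Line 3 (48.11, Ravovia, 1,364 units, £156,655.40):
Code 48.11 is under a tariff-rate quota (threshold 2,175 units). Quantity 1,364 units is within the quota, so the in-quota rate 6% applies to the full value.
Duty = £156,655.40 × 6% = £9,399.32.
Total = £99,473.77 + £0.00 + £9,399.32 = £108,873.09.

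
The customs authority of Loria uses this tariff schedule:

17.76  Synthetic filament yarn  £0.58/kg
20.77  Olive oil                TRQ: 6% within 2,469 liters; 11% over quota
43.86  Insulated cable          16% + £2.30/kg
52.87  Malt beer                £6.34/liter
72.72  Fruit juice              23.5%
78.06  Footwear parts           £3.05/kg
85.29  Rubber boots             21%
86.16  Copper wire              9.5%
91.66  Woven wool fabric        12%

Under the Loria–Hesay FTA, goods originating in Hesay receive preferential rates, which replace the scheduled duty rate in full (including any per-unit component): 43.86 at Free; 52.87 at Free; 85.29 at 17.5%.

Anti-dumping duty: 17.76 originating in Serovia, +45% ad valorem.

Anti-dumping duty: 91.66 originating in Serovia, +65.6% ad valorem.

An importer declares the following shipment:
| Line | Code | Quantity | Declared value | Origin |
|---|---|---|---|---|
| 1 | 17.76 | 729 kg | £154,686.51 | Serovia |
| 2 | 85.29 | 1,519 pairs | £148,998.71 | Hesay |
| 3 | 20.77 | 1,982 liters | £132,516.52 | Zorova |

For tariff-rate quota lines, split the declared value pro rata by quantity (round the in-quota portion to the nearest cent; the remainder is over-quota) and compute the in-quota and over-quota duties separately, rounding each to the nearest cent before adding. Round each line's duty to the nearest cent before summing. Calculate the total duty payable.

Line 1 (17.76, Serovia, 729 kg, £154,686.51):
Base rate for 17.76 is £0.58/kg.
Additional duty on 17.76 from Serovia: +45% ad valorem. Applied ad valorem rate = 45%.
Duty = £154,686.51 × 45% + 729 × £0.58 = £70,031.75.
Line 2 (85.29, Hesay, 1,519 pairs, £148,998.71):
Base rate for 85.29 is 21%.
Origin Hesay qualifies under the Loria–Hesay agreement and 85.29 is covered: preferential rate 17.5% applies instead.
Duty = £148,998.71 × 17.5% = £26,074.77.
Line 3 (20.77, Zorova, 1,982 liters, £132,516.52):
Code 20.77 is under a tariff-rate quota (threshold 2,469 liters). Quantity 1,982 liters is within the quota, so the in-quota rate 6% applies to the full value.
Duty = £132,516.52 × 6% = £7,950.99.
Total = £70,031.75 + £26,074.77 + £7,950.99 = £104,057.51.

£104,057.51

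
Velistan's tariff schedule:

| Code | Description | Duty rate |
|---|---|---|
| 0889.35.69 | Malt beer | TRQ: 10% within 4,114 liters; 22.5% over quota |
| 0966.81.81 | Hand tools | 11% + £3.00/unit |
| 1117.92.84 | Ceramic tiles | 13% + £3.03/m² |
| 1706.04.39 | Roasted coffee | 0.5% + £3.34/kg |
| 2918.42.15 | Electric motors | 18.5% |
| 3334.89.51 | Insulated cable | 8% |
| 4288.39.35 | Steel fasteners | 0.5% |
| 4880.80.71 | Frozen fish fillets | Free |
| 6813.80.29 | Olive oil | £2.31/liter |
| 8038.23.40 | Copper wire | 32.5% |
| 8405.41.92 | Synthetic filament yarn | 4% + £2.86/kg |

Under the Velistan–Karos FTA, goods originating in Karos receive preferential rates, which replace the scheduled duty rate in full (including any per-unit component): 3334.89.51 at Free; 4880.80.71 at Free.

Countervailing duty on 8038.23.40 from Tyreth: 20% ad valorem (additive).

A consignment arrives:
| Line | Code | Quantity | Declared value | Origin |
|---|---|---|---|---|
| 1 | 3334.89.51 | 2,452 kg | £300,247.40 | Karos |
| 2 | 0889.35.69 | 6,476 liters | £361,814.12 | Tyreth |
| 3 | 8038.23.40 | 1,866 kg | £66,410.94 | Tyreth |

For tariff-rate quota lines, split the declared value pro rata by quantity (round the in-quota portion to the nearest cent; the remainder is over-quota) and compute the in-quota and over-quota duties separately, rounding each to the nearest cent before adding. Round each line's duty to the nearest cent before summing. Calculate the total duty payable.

£87,542.77

Line 1 (3334.89.51, Karos, 2,452 kg, £300,247.40):
Base rate for 3334.89.51 is 8%.
Origin Karos qualifies under the Velistan–Karos agreement and 3334.89.51 is covered: preferential rate Free applies instead.
Duty = £300,247.40 × 0% = £0.00.
Line 2 (0889.35.69, Tyreth, 6,476 liters, £361,814.12):
Code 0889.35.69 is under a tariff-rate quota (threshold 4,114 liters). In-quota: 4,114 liters at 10%; over-quota: 2,362 liters at 22.5%.
Pro-rata value split: in-quota = £361,814.12 × 4,114/6,476 = £229,849.18; over-quota = £361,814.12 − £229,849.18 = £131,964.94.
In-quota duty = £229,849.18 × 10% = £22,984.92. Over-quota duty = £131,964.94 × 22.5% = £29,692.11.
Line duty = £22,984.92 + £29,692.11 = £52,677.03.
Line 3 (8038.23.40, Tyreth, 1,866 kg, £66,410.94):
Base rate for 8038.23.40 is 32.5%.
Additional duty on 8038.23.40 from Tyreth: +20%. Applied ad valorem rate: 32.5% + 20% = 52.5%.
Duty = £66,410.94 × 52.5% = £34,865.74.
Total = £0.00 + £52,677.03 + £34,865.74 = £87,542.77.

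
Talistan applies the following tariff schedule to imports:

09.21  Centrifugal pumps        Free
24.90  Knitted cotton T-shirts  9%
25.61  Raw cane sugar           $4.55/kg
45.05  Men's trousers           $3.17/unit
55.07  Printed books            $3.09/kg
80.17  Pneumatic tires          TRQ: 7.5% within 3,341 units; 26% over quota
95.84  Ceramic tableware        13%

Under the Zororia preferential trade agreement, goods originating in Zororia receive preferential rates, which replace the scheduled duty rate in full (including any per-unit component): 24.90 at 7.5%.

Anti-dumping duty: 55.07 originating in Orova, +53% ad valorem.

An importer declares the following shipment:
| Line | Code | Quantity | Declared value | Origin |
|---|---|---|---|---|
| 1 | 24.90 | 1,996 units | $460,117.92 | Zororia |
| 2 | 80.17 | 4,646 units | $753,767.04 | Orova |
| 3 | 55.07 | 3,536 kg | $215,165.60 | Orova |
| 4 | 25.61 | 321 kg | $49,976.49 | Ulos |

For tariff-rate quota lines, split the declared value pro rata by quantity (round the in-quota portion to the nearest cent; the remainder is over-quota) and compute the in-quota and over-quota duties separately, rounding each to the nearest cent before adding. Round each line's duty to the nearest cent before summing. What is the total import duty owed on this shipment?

Line 1 (24.90, Zororia, 1,996 units, $460,117.92):
Base rate for 24.90 is 9%.
Origin Zororia qualifies under the Talistan–Zororia agreement and 24.90 is covered: preferential rate 7.5% applies instead.
Duty = $460,117.92 × 7.5% = $34,508.84.
Line 2 (80.17, Orova, 4,646 units, $753,767.04):
Code 80.17 is under a tariff-rate quota (threshold 3,341 units). In-quota: 3,341 units at 7.5%; over-quota: 1,305 units at 26%.
Pro-rata value split: in-quota = $753,767.04 × 3,341/4,646 = $542,043.84; over-quota = $753,767.04 − $542,043.84 = $211,723.20.
In-quota duty = $542,043.84 × 7.5% = $40,653.29. Over-quota duty = $211,723.20 × 26% = $55,048.03.
Line duty = $40,653.29 + $55,048.03 = $95,701.32.
Line 3 (55.07, Orova, 3,536 kg, $215,165.60):
Base rate for 55.07 is $3.09/kg.
Additional duty on 55.07 from Orova: +53% ad valorem. Applied ad valorem rate = 53%.
Duty = $215,165.60 × 53% + 3,536 × $3.09 = $124,964.01.
Line 4 (25.61, Ulos, 321 kg, $49,976.49):
Base rate for 25.61 is $4.55/kg.
Duty = 321 × $4.55 = $1,460.55.
Total = $34,508.84 + $95,701.32 + $124,964.01 + $1,460.55 = $256,634.72.

$256,634.72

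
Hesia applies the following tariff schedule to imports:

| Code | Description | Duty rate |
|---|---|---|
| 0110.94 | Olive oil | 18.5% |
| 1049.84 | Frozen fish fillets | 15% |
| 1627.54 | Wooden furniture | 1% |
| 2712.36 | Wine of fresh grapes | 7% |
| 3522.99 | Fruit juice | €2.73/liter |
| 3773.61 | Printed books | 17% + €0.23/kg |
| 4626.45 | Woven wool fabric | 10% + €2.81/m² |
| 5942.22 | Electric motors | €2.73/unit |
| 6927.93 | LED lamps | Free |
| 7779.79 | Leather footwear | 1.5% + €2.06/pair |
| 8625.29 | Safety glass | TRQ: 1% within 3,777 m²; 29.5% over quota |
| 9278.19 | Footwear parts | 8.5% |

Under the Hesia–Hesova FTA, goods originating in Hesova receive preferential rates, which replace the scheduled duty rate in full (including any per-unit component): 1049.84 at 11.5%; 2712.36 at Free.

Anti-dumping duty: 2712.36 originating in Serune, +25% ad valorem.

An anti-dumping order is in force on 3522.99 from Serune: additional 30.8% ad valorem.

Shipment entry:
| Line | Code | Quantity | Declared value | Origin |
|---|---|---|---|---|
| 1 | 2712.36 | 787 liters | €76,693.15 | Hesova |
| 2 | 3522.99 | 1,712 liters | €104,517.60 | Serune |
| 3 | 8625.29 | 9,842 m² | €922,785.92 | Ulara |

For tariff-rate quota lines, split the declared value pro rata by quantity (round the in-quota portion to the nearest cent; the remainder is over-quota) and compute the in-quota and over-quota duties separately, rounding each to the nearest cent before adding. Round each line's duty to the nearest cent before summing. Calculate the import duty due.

Line 1 (2712.36, Hesova, 787 liters, €76,693.15):
Base rate for 2712.36 is 7%.
Origin Hesova qualifies under the Hesia–Hesova agreement and 2712.36 is covered: preferential rate Free applies instead.
The additional-duty order on 2712.36 targets Serune, not Hesova; it does not apply.
Duty = €76,693.15 × 0% = €0.00.
Line 2 (3522.99, Serune, 1,712 liters, €104,517.60):
Base rate for 3522.99 is €2.73/liter.
Additional duty on 3522.99 from Serune: +30.8% ad valorem. Applied ad valorem rate = 30.8%.
Duty = €104,517.60 × 30.8% + 1,712 × €2.73 = €36,865.18.
Line 3 (8625.29, Ulara, 9,842 m², €922,785.92):
Code 8625.29 is under a tariff-rate quota (threshold 3,777 m²). In-quota: 3,777 m² at 1%; over-quota: 6,065 m² at 29.5%.
Pro-rata value split: in-quota = €922,785.92 × 3,777/9,842 = €354,131.52; over-quota = €922,785.92 − €354,131.52 = €568,654.40.
In-quota duty = €354,131.52 × 1% = €3,541.32. Over-quota duty = €568,654.40 × 29.5% = €167,753.05.
Line duty = €3,541.32 + €167,753.05 = €171,294.37.
Total = €0.00 + €36,865.18 + €171,294.37 = €208,159.55.

€208,159.55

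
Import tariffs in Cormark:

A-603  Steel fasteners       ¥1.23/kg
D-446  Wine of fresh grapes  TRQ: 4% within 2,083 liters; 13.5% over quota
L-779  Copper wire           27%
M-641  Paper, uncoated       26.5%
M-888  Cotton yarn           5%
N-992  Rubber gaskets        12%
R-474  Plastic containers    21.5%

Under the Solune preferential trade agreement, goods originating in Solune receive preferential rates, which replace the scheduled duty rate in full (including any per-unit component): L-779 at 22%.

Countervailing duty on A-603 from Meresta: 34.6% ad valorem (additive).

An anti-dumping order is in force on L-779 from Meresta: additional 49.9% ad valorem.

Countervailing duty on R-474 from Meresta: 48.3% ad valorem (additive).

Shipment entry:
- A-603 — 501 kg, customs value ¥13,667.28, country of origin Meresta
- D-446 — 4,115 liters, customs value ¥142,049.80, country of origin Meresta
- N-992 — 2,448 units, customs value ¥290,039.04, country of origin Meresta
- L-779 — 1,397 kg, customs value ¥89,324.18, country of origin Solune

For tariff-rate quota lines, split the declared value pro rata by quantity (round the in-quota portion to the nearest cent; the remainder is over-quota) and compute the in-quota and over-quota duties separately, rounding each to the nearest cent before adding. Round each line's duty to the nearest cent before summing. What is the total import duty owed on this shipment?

Line 1 (A-603, Meresta, 501 kg, ¥13,667.28):
Base rate for A-603 is ¥1.23/kg.
Additional duty on A-603 from Meresta: +34.6% ad valorem. Applied ad valorem rate = 34.6%.
Duty = ¥13,667.28 × 34.6% + 501 × ¥1.23 = ¥5,345.11.
Line 2 (D-446, Meresta, 4,115 liters, ¥142,049.80):
Code D-446 is under a tariff-rate quota (threshold 2,083 liters). In-quota: 2,083 liters at 4%; over-quota: 2,032 liters at 13.5%.
Pro-rata value split: in-quota = ¥142,049.80 × 2,083/4,115 = ¥71,905.16; over-quota = ¥142,049.80 − ¥71,905.16 = ¥70,144.64.
In-quota duty = ¥71,905.16 × 4% = ¥2,876.21. Over-quota duty = ¥70,144.64 × 13.5% = ¥9,469.53.
Line duty = ¥2,876.21 + ¥9,469.53 = ¥12,345.74.
Line 3 (N-992, Meresta, 2,448 units, ¥290,039.04):
Base rate for N-992 is 12%.
Duty = ¥290,039.04 × 12% = ¥34,804.68.
Line 4 (L-779, Solune, 1,397 kg, ¥89,324.18):
Base rate for L-779 is 27%.
Origin Solune qualifies under the Cormark–Solune agreement and L-779 is covered: preferential rate 22% applies instead.
The additional-duty order on L-779 targets Meresta, not Solune; it does not apply.
Duty = ¥89,324.18 × 22% = ¥19,651.32.
Total = ¥5,345.11 + ¥12,345.74 + ¥34,804.68 + ¥19,651.32 = ¥72,146.85.

¥72,146.85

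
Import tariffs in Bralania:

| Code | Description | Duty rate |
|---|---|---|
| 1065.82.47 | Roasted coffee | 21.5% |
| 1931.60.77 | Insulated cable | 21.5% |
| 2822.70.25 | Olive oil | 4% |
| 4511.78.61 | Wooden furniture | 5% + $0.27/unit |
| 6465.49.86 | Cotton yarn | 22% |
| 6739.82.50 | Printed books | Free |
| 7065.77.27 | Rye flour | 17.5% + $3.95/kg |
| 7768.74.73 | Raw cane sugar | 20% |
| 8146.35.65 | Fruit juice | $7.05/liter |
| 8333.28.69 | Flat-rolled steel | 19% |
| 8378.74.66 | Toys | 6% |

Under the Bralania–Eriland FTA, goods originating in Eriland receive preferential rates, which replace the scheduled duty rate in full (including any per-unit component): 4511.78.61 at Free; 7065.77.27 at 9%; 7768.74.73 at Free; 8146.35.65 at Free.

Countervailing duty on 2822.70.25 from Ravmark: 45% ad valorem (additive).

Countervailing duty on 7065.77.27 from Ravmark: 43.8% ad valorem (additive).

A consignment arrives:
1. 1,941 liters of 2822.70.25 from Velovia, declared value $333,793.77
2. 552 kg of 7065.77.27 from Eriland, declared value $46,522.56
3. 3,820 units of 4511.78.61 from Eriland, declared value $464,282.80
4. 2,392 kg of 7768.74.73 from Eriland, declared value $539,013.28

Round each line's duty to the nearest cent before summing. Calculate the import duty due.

Line 1 (2822.70.25, Velovia, 1,941 liters, $333,793.77):
Base rate for 2822.70.25 is 4%.
The additional-duty order on 2822.70.25 targets Ravmark, not Velovia; it does not apply.
Duty = $333,793.77 × 4% = $13,351.75.
Line 2 (7065.77.27, Eriland, 552 kg, $46,522.56):
Base rate for 7065.77.27 is 17.5% + $3.95/kg.
Origin Eriland qualifies under the Bralania–Eriland agreement and 7065.77.27 is covered: preferential rate 9% applies instead.
The additional-duty order on 7065.77.27 targets Ravmark, not Eriland; it does not apply.
Duty = $46,522.56 × 9% = $4,187.03.
Line 3 (4511.78.61, Eriland, 3,820 units, $464,282.80):
Base rate for 4511.78.61 is 5% + $0.27/unit.
Origin Eriland qualifies under the Bralania–Eriland agreement and 4511.78.61 is covered: preferential rate Free applies instead.
Duty = $464,282.80 × 0% = $0.00.
Line 4 (7768.74.73, Eriland, 2,392 kg, $539,013.28):
Base rate for 7768.74.73 is 20%.
Origin Eriland qualifies under the Bralania–Eriland agreement and 7768.74.73 is covered: preferential rate Free applies instead.
Duty = $539,013.28 × 0% = $0.00.
Total = $13,351.75 + $4,187.03 + $0.00 + $0.00 = $17,538.78.

$17,538.78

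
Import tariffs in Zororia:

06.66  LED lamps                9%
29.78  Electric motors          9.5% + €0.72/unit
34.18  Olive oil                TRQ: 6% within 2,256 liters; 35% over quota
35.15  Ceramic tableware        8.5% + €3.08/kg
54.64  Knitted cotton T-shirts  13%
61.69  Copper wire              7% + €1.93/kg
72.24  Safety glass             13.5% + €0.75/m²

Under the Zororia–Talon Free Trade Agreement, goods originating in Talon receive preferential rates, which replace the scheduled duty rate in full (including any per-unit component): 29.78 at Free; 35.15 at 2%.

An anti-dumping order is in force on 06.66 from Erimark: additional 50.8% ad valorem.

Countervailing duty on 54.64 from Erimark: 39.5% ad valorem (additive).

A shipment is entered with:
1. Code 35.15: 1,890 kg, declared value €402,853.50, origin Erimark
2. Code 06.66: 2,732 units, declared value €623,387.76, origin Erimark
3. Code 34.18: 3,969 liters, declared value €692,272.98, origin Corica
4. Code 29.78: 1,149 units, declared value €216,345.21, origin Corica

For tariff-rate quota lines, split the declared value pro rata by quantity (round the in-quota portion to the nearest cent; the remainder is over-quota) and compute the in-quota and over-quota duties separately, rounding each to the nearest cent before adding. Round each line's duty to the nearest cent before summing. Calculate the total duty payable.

€562,412.70

Line 1 (35.15, Erimark, 1,890 kg, €402,853.50):
Base rate for 35.15 is 8.5% + €3.08/kg.
35.15 has an FTA preferential rate, but origin Erimark is not Talon; base rate stands.
Duty = €402,853.50 × 8.5% + 1,890 × €3.08 = €40,063.75.
Line 2 (06.66, Erimark, 2,732 units, €623,387.76):
Base rate for 06.66 is 9%.
Additional duty on 06.66 from Erimark: +50.8%. Applied ad valorem rate: 9% + 50.8% = 59.8%.
Duty = €623,387.76 × 59.8% = €372,785.88.
Line 3 (34.18, Corica, 3,969 liters, €692,272.98):
Code 34.18 is under a tariff-rate quota (threshold 2,256 liters). In-quota: 2,256 liters at 6%; over-quota: 1,713 liters at 35%.
Pro-rata value split: in-quota = €692,272.98 × 2,256/3,969 = €393,491.52; over-quota = €692,272.98 − €393,491.52 = €298,781.46.
In-quota duty = €393,491.52 × 6% = €23,609.49. Over-quota duty = €298,781.46 × 35% = €104,573.51.
Line duty = €23,609.49 + €104,573.51 = €128,183.00.
Line 4 (29.78, Corica, 1,149 units, €216,345.21):
Base rate for 29.78 is 9.5% + €0.72/unit.
29.78 has an FTA preferential rate, but origin Corica is not Talon; base rate stands.
Duty = €216,345.21 × 9.5% + 1,149 × €0.72 = €21,380.07.
Total = €40,063.75 + €372,785.88 + €128,183.00 + €21,380.07 = €562,412.70.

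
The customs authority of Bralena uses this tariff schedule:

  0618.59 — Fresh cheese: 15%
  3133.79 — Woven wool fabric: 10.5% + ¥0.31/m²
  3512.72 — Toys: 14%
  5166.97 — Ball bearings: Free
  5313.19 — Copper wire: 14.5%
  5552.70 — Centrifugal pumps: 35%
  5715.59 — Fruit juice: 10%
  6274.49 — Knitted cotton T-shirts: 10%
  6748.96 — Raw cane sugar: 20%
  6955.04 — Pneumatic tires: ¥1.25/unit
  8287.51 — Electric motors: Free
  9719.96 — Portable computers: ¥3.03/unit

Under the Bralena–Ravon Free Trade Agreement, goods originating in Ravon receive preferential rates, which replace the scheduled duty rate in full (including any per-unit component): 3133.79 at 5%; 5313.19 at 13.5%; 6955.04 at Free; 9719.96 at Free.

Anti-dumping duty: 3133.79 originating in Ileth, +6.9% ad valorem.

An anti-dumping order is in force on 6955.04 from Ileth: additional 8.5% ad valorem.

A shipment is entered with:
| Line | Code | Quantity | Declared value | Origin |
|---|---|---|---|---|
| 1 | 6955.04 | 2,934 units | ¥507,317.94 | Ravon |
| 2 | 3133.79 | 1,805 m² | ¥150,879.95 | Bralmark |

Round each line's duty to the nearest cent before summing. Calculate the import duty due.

Line 1 (6955.04, Ravon, 2,934 units, ¥507,317.94):
Base rate for 6955.04 is ¥1.25/unit.
Origin Ravon qualifies under the Bralena–Ravon agreement and 6955.04 is covered: preferential rate Free applies instead.
The additional-duty order on 6955.04 targets Ileth, not Ravon; it does not apply.
Duty = ¥507,317.94 × 0% = ¥0.00.
Line 2 (3133.79, Bralmark, 1,805 m², ¥150,879.95):
Base rate for 3133.79 is 10.5% + ¥0.31/m².
3133.79 has an FTA preferential rate, but origin Bralmark is not Ravon; base rate stands.
The additional-duty order on 3133.79 targets Ileth, not Bralmark; it does not apply.
Duty = ¥150,879.95 × 10.5% + 1,805 × ¥0.31 = ¥16,401.94.
Total = ¥0.00 + ¥16,401.94 = ¥16,401.94.

¥16,401.94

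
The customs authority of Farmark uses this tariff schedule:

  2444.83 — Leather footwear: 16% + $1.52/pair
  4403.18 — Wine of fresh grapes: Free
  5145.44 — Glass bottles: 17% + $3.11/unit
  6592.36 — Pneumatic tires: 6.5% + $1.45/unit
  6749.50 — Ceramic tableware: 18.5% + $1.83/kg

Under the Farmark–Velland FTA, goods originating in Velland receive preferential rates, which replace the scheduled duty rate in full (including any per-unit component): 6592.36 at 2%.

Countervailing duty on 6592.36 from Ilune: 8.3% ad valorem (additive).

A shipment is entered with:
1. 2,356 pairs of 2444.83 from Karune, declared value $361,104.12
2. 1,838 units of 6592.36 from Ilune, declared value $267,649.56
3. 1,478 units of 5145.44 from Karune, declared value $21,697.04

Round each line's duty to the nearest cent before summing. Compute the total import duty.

Line 1 (2444.83, Karune, 2,356 pairs, $361,104.12):
Base rate for 2444.83 is 16% + $1.52/pair.
Duty = $361,104.12 × 16% + 2,356 × $1.52 = $61,357.78.
Line 2 (6592.36, Ilune, 1,838 units, $267,649.56):
Base rate for 6592.36 is 6.5% + $1.45/unit.
6592.36 has an FTA preferential rate, but origin Ilune is not Velland; base rate stands.
Additional duty on 6592.36 from Ilune: +8.3%. Applied ad valorem rate: 6.5% + 8.3% = 14.8%.
Duty = $267,649.56 × 14.8% + 1,838 × $1.45 = $42,277.23.
Line 3 (5145.44, Karune, 1,478 units, $21,697.04):
Base rate for 5145.44 is 17% + $3.11/unit.
Duty = $21,697.04 × 17% + 1,478 × $3.11 = $8,285.08.
Total = $61,357.78 + $42,277.23 + $8,285.08 = $111,920.09.

$111,920.09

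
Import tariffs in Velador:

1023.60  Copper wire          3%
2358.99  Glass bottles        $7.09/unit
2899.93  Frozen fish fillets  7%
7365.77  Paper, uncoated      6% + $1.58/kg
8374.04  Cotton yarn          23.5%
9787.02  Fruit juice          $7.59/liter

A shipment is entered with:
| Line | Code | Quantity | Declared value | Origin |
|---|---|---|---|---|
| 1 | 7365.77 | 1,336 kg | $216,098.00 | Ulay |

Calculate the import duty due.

Line 1 (7365.77, Ulay, 1,336 kg, $216,098.00):
Base rate for 7365.77 is 6% + $1.58/kg.
Duty = $216,098.00 × 6% + 1,336 × $1.58 = $15,076.76.

$15,076.76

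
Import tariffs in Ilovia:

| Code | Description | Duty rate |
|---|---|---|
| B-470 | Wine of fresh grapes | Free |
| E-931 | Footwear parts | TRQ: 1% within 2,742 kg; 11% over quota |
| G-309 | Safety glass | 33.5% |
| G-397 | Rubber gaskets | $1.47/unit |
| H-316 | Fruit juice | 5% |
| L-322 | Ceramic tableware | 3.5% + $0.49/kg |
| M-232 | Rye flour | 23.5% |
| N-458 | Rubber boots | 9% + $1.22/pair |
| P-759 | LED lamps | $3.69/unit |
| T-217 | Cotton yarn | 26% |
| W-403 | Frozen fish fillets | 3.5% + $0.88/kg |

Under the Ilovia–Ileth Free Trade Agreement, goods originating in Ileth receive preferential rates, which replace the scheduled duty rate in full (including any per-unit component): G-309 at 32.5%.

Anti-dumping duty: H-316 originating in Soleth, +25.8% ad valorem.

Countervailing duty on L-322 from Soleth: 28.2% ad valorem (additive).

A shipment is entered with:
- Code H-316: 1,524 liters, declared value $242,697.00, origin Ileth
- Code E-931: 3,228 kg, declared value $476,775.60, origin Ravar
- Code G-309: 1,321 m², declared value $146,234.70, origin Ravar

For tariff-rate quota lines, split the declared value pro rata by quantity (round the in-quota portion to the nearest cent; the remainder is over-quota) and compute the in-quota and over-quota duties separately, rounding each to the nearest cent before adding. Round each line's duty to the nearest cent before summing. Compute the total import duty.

$73,069.44

Line 1 (H-316, Ileth, 1,524 liters, $242,697.00):
Base rate for H-316 is 5%.
Origin Ileth is the FTA partner but H-316 is not on the preference list; base rate stands.
The additional-duty order on H-316 targets Soleth, not Ileth; it does not apply.
Duty = $242,697.00 × 5% = $12,134.85.
Line 2 (E-931, Ravar, 3,228 kg, $476,775.60):
Code E-931 is under a tariff-rate quota (threshold 2,742 kg). In-quota: 2,742 kg at 1%; over-quota: 486 kg at 11%.
Pro-rata value split: in-quota = $476,775.60 × 2,742/3,228 = $404,993.40; over-quota = $476,775.60 − $404,993.40 = $71,782.20.
In-quota duty = $404,993.40 × 1% = $4,049.93. Over-quota duty = $71,782.20 × 11% = $7,896.04.
Line duty = $4,049.93 + $7,896.04 = $11,945.97.
Line 3 (G-309, Ravar, 1,321 m², $146,234.70):
Base rate for G-309 is 33.5%.
G-309 has an FTA preferential rate, but origin Ravar is not Ileth; base rate stands.
Duty = $146,234.70 × 33.5% = $48,988.62.
Total = $12,134.85 + $11,945.97 + $48,988.62 = $73,069.44.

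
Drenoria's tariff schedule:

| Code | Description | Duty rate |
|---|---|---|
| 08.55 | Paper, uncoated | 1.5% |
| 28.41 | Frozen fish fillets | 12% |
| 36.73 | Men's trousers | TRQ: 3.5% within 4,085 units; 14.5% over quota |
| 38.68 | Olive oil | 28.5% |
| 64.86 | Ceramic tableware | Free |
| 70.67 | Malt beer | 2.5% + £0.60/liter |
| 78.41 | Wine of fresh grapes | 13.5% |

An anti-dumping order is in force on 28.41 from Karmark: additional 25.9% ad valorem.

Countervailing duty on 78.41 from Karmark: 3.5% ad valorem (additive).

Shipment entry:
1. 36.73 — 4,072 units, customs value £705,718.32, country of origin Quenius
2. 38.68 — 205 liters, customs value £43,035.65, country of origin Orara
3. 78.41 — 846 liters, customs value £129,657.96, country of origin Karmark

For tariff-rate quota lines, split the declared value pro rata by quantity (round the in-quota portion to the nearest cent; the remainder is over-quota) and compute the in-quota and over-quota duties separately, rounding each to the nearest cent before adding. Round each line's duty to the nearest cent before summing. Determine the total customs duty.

Line 1 (36.73, Quenius, 4,072 units, £705,718.32):
Code 36.73 is under a tariff-rate quota (threshold 4,085 units). Quantity 4,072 units is within the quota, so the in-quota rate 3.5% applies to the full value.
Duty = £705,718.32 × 3.5% = £24,700.14.
Line 2 (38.68, Orara, 205 liters, £43,035.65):
Base rate for 38.68 is 28.5%.
Duty = £43,035.65 × 28.5% = £12,265.16.
Line 3 (78.41, Karmark, 846 liters, £129,657.96):
Base rate for 78.41 is 13.5%.
Additional duty on 78.41 from Karmark: +3.5%. Applied ad valorem rate: 13.5% + 3.5% = 17%.
Duty = £129,657.96 × 17% = £22,041.85.
Total = £24,700.14 + £12,265.16 + £22,041.85 = £59,007.15.

£59,007.15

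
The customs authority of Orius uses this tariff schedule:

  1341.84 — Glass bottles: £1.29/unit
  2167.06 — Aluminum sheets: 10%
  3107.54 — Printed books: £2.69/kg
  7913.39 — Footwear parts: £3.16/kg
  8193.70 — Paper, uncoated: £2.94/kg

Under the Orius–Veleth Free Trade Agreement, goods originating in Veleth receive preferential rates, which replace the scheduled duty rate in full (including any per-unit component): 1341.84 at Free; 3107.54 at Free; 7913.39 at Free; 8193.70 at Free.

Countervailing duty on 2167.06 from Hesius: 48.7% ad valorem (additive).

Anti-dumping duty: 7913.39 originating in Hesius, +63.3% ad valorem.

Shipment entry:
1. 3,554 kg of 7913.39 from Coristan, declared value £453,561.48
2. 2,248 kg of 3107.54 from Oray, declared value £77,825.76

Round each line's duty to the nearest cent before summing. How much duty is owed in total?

£17,277.76

Line 1 (7913.39, Coristan, 3,554 kg, £453,561.48):
Base rate for 7913.39 is £3.16/kg.
7913.39 has an FTA preferential rate, but origin Coristan is not Veleth; base rate stands.
The additional-duty order on 7913.39 targets Hesius, not Coristan; it does not apply.
Duty = 3,554 × £3.16 = £11,230.64.
Line 2 (3107.54, Oray, 2,248 kg, £77,825.76):
Base rate for 3107.54 is £2.69/kg.
3107.54 has an FTA preferential rate, but origin Oray is not Veleth; base rate stands.
Duty = 2,248 × £2.69 = £6,047.12.
Total = £11,230.64 + £6,047.12 = £17,277.76.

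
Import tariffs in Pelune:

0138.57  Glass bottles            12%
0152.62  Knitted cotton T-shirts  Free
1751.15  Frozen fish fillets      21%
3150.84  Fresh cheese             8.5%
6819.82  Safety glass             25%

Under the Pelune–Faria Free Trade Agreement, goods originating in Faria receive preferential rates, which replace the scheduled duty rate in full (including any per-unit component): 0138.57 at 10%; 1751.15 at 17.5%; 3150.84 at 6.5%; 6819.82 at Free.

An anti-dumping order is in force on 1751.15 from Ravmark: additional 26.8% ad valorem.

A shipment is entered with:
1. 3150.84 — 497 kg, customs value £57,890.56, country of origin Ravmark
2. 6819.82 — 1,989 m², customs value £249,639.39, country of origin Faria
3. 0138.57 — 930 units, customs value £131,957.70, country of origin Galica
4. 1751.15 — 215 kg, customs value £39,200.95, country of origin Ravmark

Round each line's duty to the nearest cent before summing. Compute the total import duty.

Line 1 (3150.84, Ravmark, 497 kg, £57,890.56):
Base rate for 3150.84 is 8.5%.
3150.84 has an FTA preferential rate, but origin Ravmark is not Faria; base rate stands.
Duty = £57,890.56 × 8.5% = £4,920.70.
Line 2 (6819.82, Faria, 1,989 m², £249,639.39):
Base rate for 6819.82 is 25%.
Origin Faria qualifies under the Pelune–Faria agreement and 6819.82 is covered: preferential rate Free applies instead.
Duty = £249,639.39 × 0% = £0.00.
Line 3 (0138.57, Galica, 930 units, £131,957.70):
Base rate for 0138.57 is 12%.
0138.57 has an FTA preferential rate, but origin Galica is not Faria; base rate stands.
Duty = £131,957.70 × 12% = £15,834.92.
Line 4 (1751.15, Ravmark, 215 kg, £39,200.95):
Base rate for 1751.15 is 21%.
1751.15 has an FTA preferential rate, but origin Ravmark is not Faria; base rate stands.
Additional duty on 1751.15 from Ravmark: +26.8%. Applied ad valorem rate: 21% + 26.8% = 47.8%.
Duty = £39,200.95 × 47.8% = £18,738.05.
Total = £4,920.70 + £0.00 + £15,834.92 + £18,738.05 = £39,493.67.

£39,493.67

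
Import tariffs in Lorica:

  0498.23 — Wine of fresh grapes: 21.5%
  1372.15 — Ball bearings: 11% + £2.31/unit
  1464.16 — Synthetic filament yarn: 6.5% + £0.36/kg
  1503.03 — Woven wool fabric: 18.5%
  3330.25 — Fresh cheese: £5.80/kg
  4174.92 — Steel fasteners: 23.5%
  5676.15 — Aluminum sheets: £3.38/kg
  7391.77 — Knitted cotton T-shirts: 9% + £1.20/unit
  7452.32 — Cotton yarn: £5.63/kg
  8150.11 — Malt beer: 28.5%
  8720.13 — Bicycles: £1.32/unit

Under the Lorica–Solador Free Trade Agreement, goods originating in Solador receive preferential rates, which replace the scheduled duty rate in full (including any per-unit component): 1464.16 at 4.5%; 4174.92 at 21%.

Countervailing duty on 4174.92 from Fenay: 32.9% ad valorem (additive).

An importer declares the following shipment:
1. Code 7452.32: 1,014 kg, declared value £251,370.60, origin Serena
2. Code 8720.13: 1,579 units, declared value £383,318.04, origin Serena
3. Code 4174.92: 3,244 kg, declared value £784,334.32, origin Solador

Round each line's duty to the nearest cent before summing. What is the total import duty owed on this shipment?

Line 1 (7452.32, Serena, 1,014 kg, £251,370.60):
Base rate for 7452.32 is £5.63/kg.
Duty = 1,014 × £5.63 = £5,708.82.
Line 2 (8720.13, Serena, 1,579 units, £383,318.04):
Base rate for 8720.13 is £1.32/unit.
Duty = 1,579 × £1.32 = £2,084.28.
Line 3 (4174.92, Solador, 3,244 kg, £784,334.32):
Base rate for 4174.92 is 23.5%.
Origin Solador qualifies under the Lorica–Solador agreement and 4174.92 is covered: preferential rate 21% applies instead.
The additional-duty order on 4174.92 targets Fenay, not Solador; it does not apply.
Duty = £784,334.32 × 21% = £164,710.21.
Total = £5,708.82 + £2,084.28 + £164,710.21 = £172,503.31.

£172,503.31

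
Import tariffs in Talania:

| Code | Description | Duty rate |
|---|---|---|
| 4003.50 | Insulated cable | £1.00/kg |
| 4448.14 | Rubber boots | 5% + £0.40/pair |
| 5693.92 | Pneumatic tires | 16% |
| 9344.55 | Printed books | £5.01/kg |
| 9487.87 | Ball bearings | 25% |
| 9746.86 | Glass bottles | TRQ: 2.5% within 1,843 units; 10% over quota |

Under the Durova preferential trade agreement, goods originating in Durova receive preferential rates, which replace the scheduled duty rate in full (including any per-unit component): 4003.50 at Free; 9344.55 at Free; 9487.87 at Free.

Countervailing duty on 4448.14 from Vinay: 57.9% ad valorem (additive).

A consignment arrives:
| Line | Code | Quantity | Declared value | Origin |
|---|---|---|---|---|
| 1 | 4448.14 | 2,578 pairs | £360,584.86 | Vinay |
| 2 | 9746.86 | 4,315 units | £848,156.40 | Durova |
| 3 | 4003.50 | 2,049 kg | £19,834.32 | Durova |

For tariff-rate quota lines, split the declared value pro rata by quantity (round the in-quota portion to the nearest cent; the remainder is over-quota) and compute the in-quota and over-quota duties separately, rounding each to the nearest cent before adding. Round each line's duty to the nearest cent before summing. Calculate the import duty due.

£285,485.21

Line 1 (4448.14, Vinay, 2,578 pairs, £360,584.86):
Base rate for 4448.14 is 5% + £0.40/pair.
Additional duty on 4448.14 from Vinay: +57.9%. Applied ad valorem rate: 5% + 57.9% = 62.9%.
Duty = £360,584.86 × 62.9% + 2,578 × £0.40 = £227,839.08.
Line 2 (9746.86, Durova, 4,315 units, £848,156.40):
Code 9746.86 is under a tariff-rate quota (threshold 1,843 units). In-quota: 1,843 units at 2.5%; over-quota: 2,472 units at 10%.
Pro-rata value split: in-quota = £848,156.40 × 1,843/4,315 = £362,260.08; over-quota = £848,156.40 − £362,260.08 = £485,896.32.
In-quota duty = £362,260.08 × 2.5% = £9,056.50. Over-quota duty = £485,896.32 × 10% = £48,589.63.
Line duty = £9,056.50 + £48,589.63 = £57,646.13.
Line 3 (4003.50, Durova, 2,049 kg, £19,834.32):
Base rate for 4003.50 is £1.00/kg.
Origin Durova qualifies under the Talania–Durova agreement and 4003.50 is covered: preferential rate Free applies instead.
Duty = £19,834.32 × 0% = £0.00.
Total = £227,839.08 + £57,646.13 + £0.00 = £285,485.21.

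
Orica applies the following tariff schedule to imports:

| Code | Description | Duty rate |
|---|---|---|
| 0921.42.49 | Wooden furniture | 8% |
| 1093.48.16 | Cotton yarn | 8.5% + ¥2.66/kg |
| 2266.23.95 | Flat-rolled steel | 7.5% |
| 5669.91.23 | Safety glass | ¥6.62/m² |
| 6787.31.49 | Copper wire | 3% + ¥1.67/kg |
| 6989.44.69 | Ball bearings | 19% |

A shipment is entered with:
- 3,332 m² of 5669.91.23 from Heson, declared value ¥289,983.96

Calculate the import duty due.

Line 1 (5669.91.23, Heson, 3,332 m², ¥289,983.96):
Base rate for 5669.91.23 is ¥6.62/m².
Duty = 3,332 × ¥6.62 = ¥22,057.84.

¥22,057.84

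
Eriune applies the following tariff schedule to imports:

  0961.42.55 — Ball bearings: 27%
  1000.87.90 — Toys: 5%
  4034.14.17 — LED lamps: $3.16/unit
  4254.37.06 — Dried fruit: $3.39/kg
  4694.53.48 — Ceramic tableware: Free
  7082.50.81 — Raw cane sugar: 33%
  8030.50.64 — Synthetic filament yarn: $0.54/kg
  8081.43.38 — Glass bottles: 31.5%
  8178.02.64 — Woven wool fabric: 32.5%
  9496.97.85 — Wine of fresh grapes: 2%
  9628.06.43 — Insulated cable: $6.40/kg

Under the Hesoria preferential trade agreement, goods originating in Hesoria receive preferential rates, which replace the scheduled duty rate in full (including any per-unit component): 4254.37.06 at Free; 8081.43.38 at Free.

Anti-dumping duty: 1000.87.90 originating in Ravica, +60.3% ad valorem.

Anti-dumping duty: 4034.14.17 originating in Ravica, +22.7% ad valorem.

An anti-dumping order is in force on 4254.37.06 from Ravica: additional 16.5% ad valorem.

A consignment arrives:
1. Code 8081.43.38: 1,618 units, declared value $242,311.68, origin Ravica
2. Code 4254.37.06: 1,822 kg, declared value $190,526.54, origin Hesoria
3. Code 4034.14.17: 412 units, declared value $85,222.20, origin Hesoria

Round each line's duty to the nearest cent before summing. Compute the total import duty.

Line 1 (8081.43.38, Ravica, 1,618 units, $242,311.68):
Base rate for 8081.43.38 is 31.5%.
8081.43.38 has an FTA preferential rate, but origin Ravica is not Hesoria; base rate stands.
Duty = $242,311.68 × 31.5% = $76,328.18.
Line 2 (4254.37.06, Hesoria, 1,822 kg, $190,526.54):
Base rate for 4254.37.06 is $3.39/kg.
Origin Hesoria qualifies under the Eriune–Hesoria agreement and 4254.37.06 is covered: preferential rate Free applies instead.
The additional-duty order on 4254.37.06 targets Ravica, not Hesoria; it does not apply.
Duty = $190,526.54 × 0% = $0.00.
Line 3 (4034.14.17, Hesoria, 412 units, $85,222.20):
Base rate for 4034.14.17 is $3.16/unit.
Origin Hesoria is the FTA partner but 4034.14.17 is not on the preference list; base rate stands.
The additional-duty order on 4034.14.17 targets Ravica, not Hesoria; it does not apply.
Duty = 412 × $3.16 = $1,301.92.
Total = $76,328.18 + $0.00 + $1,301.92 = $77,630.10.

$77,630.10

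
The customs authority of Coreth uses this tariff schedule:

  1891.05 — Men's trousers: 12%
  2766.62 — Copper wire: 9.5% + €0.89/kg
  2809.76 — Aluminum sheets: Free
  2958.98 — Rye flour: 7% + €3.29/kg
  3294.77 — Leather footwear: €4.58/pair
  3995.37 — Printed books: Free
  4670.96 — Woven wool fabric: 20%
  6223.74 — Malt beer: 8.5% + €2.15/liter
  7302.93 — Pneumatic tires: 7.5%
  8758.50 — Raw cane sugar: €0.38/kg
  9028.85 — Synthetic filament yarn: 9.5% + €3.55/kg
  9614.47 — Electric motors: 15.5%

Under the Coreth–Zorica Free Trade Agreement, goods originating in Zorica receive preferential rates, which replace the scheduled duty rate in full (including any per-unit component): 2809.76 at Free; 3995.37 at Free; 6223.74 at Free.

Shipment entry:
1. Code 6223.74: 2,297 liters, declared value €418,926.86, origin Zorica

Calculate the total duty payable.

Line 1 (6223.74, Zorica, 2,297 liters, €418,926.86):
Base rate for 6223.74 is 8.5% + €2.15/liter.
Origin Zorica qualifies under the Coreth–Zorica agreement and 6223.74 is covered: preferential rate Free applies instead.
Duty = €418,926.86 × 0% = €0.00.

€0.00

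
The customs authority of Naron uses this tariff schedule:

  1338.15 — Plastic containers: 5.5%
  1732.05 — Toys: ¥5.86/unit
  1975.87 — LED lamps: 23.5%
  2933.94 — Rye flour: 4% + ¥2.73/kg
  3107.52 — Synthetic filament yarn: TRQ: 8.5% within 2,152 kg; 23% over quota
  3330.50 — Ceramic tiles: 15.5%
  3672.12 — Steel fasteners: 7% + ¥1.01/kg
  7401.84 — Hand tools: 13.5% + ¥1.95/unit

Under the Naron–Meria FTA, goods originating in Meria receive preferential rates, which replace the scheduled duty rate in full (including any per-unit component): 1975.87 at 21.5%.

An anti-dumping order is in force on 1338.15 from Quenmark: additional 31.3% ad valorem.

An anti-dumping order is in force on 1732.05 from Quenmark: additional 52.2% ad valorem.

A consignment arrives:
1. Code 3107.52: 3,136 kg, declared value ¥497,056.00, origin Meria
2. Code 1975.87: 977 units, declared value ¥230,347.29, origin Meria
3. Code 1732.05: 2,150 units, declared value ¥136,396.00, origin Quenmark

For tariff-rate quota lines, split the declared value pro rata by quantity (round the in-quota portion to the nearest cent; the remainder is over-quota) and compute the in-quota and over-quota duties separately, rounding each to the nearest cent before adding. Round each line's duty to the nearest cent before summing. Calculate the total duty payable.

¥198,186.92

Line 1 (3107.52, Meria, 3,136 kg, ¥497,056.00):
Code 3107.52 is under a tariff-rate quota (threshold 2,152 kg). In-quota: 2,152 kg at 8.5%; over-quota: 984 kg at 23%.
Pro-rata value split: in-quota = ¥497,056.00 × 2,152/3,136 = ¥341,092.00; over-quota = ¥497,056.00 − ¥341,092.00 = ¥155,964.00.
In-quota duty = ¥341,092.00 × 8.5% = ¥28,992.82. Over-quota duty = ¥155,964.00 × 23% = ¥35,871.72.
Line duty = ¥28,992.82 + ¥35,871.72 = ¥64,864.54.
Line 2 (1975.87, Meria, 977 units, ¥230,347.29):
Base rate for 1975.87 is 23.5%.
Origin Meria qualifies under the Naron–Meria agreement and 1975.87 is covered: preferential rate 21.5% applies instead.
Duty = ¥230,347.29 × 21.5% = ¥49,524.67.
Line 3 (1732.05, Quenmark, 2,150 units, ¥136,396.00):
Base rate for 1732.05 is ¥5.86/unit.
Additional duty on 1732.05 from Quenmark: +52.2% ad valorem. Applied ad valorem rate = 52.2%.
Duty = ¥136,396.00 × 52.2% + 2,150 × ¥5.86 = ¥83,797.71.
Total = ¥64,864.54 + ¥49,524.67 + ¥83,797.71 = ¥198,186.92.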